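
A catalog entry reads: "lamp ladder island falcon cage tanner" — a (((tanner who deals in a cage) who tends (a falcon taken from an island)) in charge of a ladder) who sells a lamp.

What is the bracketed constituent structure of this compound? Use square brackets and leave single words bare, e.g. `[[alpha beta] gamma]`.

The outermost head in the paraphrase is "tanner" (specifically "ladder island falcon cage tanner"), modified by "lamp".
Inside "ladder island falcon cage tanner": head "tanner" (specifically "island falcon cage tanner"), modifier "ladder".
Inside "island falcon cage tanner": head "tanner" (specifically "cage tanner"), modifier "island falcon".
Inside "island falcon": head "falcon", modifier "island".
Inside "cage tanner": head "tanner", modifier "cage".
Assembled: [lamp [ladder [[island falcon] [cage tanner]]]].

[lamp [ladder [[island falcon] [cage tanner]]]]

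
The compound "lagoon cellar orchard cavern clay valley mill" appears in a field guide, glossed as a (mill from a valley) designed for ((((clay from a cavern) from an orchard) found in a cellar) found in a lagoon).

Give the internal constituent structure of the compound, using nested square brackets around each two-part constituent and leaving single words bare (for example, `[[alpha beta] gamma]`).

[[lagoon [cellar [orchard [cavern clay]]]] [valley mill]]

At the top level: head "mill" (specifically "valley mill"); modifier "lagoon cellar orchard cavern clay".
Within "lagoon cellar orchard cavern clay", the head is "clay" (specifically "cellar orchard cavern clay") and the modifier is "lagoon".
Within "cellar orchard cavern clay", the head is "clay" (specifically "orchard cavern clay") and the modifier is "cellar".
Within "orchard cavern clay", the head is "clay" (specifically "cavern clay") and the modifier is "orchard".
Within "cavern clay", the head is "clay" and the modifier is "cavern".
Within "valley mill", the head is "mill" and the modifier is "valley".
Assembled: [[lagoon [cellar [orchard [cavern clay]]]] [valley mill]].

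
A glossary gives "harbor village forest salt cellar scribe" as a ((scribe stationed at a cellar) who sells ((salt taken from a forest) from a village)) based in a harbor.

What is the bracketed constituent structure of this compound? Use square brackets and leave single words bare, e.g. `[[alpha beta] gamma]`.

[harbor [[village [forest salt]] [cellar scribe]]]

At the top level: head "scribe" (specifically "village forest salt cellar scribe"); modifier "harbor".
Inside "village forest salt cellar scribe": head "scribe" (specifically "cellar scribe"), modifier "village forest salt".
Inside "village forest salt": head "salt" (specifically "forest salt"), modifier "village".
Inside "forest salt": head "salt", modifier "forest".
Inside "cellar scribe": head "scribe", modifier "cellar".
Assembled: [harbor [[village [forest salt]] [cellar scribe]]].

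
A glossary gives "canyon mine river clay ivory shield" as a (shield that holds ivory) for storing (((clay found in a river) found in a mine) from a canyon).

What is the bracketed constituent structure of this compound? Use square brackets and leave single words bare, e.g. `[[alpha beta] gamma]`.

The outermost head in the paraphrase is "shield" (specifically "ivory shield"), modified by "canyon mine river clay".
Inside "canyon mine river clay": head "clay" (specifically "mine river clay"), modifier "canyon".
Inside "mine river clay": head "clay" (specifically "river clay"), modifier "mine".
Inside "river clay": head "clay", modifier "river".
Inside "ivory shield": head "shield", modifier "ivory".
Assembled: [[canyon [mine [river clay]]] [ivory shield]].

[[canyon [mine [river clay]]] [ivory shield]]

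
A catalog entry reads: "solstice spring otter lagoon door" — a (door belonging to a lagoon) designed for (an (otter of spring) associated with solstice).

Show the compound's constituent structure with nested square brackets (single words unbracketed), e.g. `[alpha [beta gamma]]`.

Whole compound: head "door" (specifically "lagoon door"), modifier "solstice spring otter".
"solstice spring otter" → head "otter" (specifically "spring otter"), modifier "solstice".
"spring otter" → head "otter", modifier "spring".
"lagoon door" → head "door", modifier "lagoon".
Assembled: [[solstice [spring otter]] [lagoon door]].

[[solstice [spring otter]] [lagoon door]]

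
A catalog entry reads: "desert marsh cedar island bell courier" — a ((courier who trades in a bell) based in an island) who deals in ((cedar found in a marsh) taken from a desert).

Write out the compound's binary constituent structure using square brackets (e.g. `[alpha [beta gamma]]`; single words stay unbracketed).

At the top level: head "courier" (specifically "island bell courier"); modifier "desert marsh cedar".
Within "desert marsh cedar", the head is "cedar" (specifically "marsh cedar") and the modifier is "desert".
Within "marsh cedar", the head is "cedar" and the modifier is "marsh".
Within "island bell courier", the head is "courier" (specifically "bell courier") and the modifier is "island".
Within "bell courier", the head is "courier" and the modifier is "bell".
So the structure is [[desert [marsh cedar]] [island [bell courier]]].

[[desert [marsh cedar]] [island [bell courier]]]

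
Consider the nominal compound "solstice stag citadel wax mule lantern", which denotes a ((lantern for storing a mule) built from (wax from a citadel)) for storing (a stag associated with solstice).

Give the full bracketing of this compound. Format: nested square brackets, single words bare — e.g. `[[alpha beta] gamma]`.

At the top level: head "lantern" (specifically "citadel wax mule lantern"); modifier "solstice stag".
"solstice stag" → head "stag", modifier "solstice".
"citadel wax mule lantern" → head "lantern" (specifically "mule lantern"), modifier "citadel wax".
"citadel wax" → head "wax", modifier "citadel".
"mule lantern" → head "lantern", modifier "mule".
Assembled: [[solstice stag] [[citadel wax] [mule lantern]]].

[[solstice stag] [[citadel wax] [mule lantern]]]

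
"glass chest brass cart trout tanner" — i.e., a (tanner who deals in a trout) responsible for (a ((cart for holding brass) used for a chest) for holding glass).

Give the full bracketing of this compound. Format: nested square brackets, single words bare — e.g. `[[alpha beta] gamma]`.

[[glass [chest [brass cart]]] [trout tanner]]

Whole compound: head "tanner" (specifically "trout tanner"), modifier "glass chest brass cart".
Inside "glass chest brass cart": head "cart" (specifically "chest brass cart"), modifier "glass".
Inside "chest brass cart": head "cart" (specifically "brass cart"), modifier "chest".
Inside "brass cart": head "cart", modifier "brass".
Inside "trout tanner": head "tanner", modifier "trout".
Assembled: [[glass [chest [brass cart]]] [trout tanner]].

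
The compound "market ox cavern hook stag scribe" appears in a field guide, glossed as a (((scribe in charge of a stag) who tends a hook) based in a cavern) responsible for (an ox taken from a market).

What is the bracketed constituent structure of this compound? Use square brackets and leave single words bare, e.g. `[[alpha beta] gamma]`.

[[market ox] [cavern [hook [stag scribe]]]]

The outermost head in the paraphrase is "scribe" (specifically "cavern hook stag scribe"), modified by "market ox".
Within "market ox", the head is "ox" and the modifier is "market".
Within "cavern hook stag scribe", the head is "scribe" (specifically "hook stag scribe") and the modifier is "cavern".
Within "hook stag scribe", the head is "scribe" (specifically "stag scribe") and the modifier is "hook".
Within "stag scribe", the head is "scribe" and the modifier is "stag".
So the structure is [[market ox] [cavern [hook [stag scribe]]]].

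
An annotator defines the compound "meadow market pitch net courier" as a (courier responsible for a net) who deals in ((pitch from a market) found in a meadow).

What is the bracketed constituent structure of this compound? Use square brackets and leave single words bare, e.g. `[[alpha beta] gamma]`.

[[meadow [market pitch]] [net courier]]

Overall it is a kind of courier (specifically "net courier"); the modifier is "meadow market pitch".
"meadow market pitch" → head "pitch" (specifically "market pitch"), modifier "meadow".
"market pitch" → head "pitch", modifier "market".
"net courier" → head "courier", modifier "net".
Assembled: [[meadow [market pitch]] [net courier]].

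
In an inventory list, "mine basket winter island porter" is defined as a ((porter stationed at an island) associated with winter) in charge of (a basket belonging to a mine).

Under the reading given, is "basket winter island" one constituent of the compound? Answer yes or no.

The top-level split is [mine basket] [winter island porter]; the full structure is [[mine basket] [winter [island porter]]].
"basket winter island" straddles a constituent boundary, so it is not a single unit.

no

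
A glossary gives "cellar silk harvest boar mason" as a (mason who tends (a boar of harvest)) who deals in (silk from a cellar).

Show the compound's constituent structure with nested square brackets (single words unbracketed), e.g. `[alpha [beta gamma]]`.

[[cellar silk] [[harvest boar] mason]]

At the top level: head "mason" (specifically "harvest boar mason"); modifier "cellar silk".
"cellar silk" → head "silk", modifier "cellar".
"harvest boar mason" → head "mason", modifier "harvest boar".
"harvest boar" → head "boar", modifier "harvest".
So the structure is [[cellar silk] [[harvest boar] mason]].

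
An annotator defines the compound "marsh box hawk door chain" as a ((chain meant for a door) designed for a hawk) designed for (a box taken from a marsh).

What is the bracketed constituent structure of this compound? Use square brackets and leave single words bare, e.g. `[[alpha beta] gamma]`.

[[marsh box] [hawk [door chain]]]

Whole compound: head "chain" (specifically "hawk door chain"), modifier "marsh box".
Within "marsh box", the head is "box" and the modifier is "marsh".
Within "hawk door chain", the head is "chain" (specifically "door chain") and the modifier is "hawk".
Within "door chain", the head is "chain" and the modifier is "door".
Assembled: [[marsh box] [hawk [door chain]]].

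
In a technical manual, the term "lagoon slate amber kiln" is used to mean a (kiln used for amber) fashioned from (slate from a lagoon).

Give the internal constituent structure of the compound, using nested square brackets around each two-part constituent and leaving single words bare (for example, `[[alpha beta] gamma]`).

[[lagoon slate] [amber kiln]]

Whole compound: head "kiln" (specifically "amber kiln"), modifier "lagoon slate".
"lagoon slate" → head "slate", modifier "lagoon".
"amber kiln" → head "kiln", modifier "amber".
So the structure is [[lagoon slate] [amber kiln]].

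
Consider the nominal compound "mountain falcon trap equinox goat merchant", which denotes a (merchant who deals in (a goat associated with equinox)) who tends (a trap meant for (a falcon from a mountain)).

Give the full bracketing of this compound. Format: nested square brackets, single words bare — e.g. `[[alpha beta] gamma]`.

[[[mountain falcon] trap] [[equinox goat] merchant]]

At the top level: head "merchant" (specifically "equinox goat merchant"); modifier "mountain falcon trap".
Within "mountain falcon trap", the head is "trap" and the modifier is "mountain falcon".
Within "mountain falcon", the head is "falcon" and the modifier is "mountain".
Within "equinox goat merchant", the head is "merchant" and the modifier is "equinox goat".
Within "equinox goat", the head is "goat" and the modifier is "equinox".
So the structure is [[[mountain falcon] trap] [[equinox goat] merchant]].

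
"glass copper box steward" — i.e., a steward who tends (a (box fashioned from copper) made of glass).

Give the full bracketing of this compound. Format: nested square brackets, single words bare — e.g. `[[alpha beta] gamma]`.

[[glass [copper box]] steward]

The outermost head in the paraphrase is "steward", modified by "glass copper box".
Inside "glass copper box": head "box" (specifically "copper box"), modifier "glass".
Inside "copper box": head "box", modifier "copper".
Putting it together: [[glass [copper box]] steward].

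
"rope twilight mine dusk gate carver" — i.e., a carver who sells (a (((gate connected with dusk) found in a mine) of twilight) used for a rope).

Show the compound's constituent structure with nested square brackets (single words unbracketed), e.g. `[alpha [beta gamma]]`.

[[rope [twilight [mine [dusk gate]]]] carver]

Whole compound: head "carver", modifier "rope twilight mine dusk gate".
"rope twilight mine dusk gate" → head "gate" (specifically "twilight mine dusk gate"), modifier "rope".
"twilight mine dusk gate" → head "gate" (specifically "mine dusk gate"), modifier "twilight".
"mine dusk gate" → head "gate" (specifically "dusk gate"), modifier "mine".
"dusk gate" → head "gate", modifier "dusk".
Assembled: [[rope [twilight [mine [dusk gate]]]] carver].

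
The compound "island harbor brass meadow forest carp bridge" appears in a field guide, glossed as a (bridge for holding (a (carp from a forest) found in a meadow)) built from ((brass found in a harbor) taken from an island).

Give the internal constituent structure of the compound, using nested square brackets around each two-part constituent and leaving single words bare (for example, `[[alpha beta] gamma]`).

[[island [harbor brass]] [[meadow [forest carp]] bridge]]

At the top level: head "bridge" (specifically "meadow forest carp bridge"); modifier "island harbor brass".
Within "island harbor brass", the head is "brass" (specifically "harbor brass") and the modifier is "island".
Within "harbor brass", the head is "brass" and the modifier is "harbor".
Within "meadow forest carp bridge", the head is "bridge" and the modifier is "meadow forest carp".
Within "meadow forest carp", the head is "carp" (specifically "forest carp") and the modifier is "meadow".
Within "forest carp", the head is "carp" and the modifier is "forest".
Putting it together: [[island [harbor brass]] [[meadow [forest carp]] bridge]].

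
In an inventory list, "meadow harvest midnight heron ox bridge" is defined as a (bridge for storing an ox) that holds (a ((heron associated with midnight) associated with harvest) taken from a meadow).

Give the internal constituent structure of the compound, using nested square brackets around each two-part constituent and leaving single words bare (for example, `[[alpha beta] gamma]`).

Whole compound: head "bridge" (specifically "ox bridge"), modifier "meadow harvest midnight heron".
"meadow harvest midnight heron" → head "heron" (specifically "harvest midnight heron"), modifier "meadow".
"harvest midnight heron" → head "heron" (specifically "midnight heron"), modifier "harvest".
"midnight heron" → head "heron", modifier "midnight".
"ox bridge" → head "bridge", modifier "ox".
So the structure is [[meadow [harvest [midnight heron]]] [ox bridge]].

[[meadow [harvest [midnight heron]]] [ox bridge]]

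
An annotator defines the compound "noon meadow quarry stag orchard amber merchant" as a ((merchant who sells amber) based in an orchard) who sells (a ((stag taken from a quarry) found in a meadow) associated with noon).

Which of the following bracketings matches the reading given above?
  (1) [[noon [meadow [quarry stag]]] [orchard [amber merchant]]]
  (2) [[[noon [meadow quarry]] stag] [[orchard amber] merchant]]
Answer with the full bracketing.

[[noon [meadow [quarry stag]]] [orchard [amber merchant]]]

The paraphrase's head is the "merchant" part ("orchard amber merchant"); its modifier is "noon meadow quarry stag".
That top-level split, carried through the inner groups, gives [[noon [meadow [quarry stag]]] [orchard [amber merchant]]].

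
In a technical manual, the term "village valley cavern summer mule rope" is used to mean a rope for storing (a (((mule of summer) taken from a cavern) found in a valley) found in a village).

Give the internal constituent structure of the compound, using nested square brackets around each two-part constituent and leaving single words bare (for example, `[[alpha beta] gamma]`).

[[village [valley [cavern [summer mule]]]] rope]

At the top level: head "rope"; modifier "village valley cavern summer mule".
"village valley cavern summer mule" → head "mule" (specifically "valley cavern summer mule"), modifier "village".
"valley cavern summer mule" → head "mule" (specifically "cavern summer mule"), modifier "valley".
"cavern summer mule" → head "mule" (specifically "summer mule"), modifier "cavern".
"summer mule" → head "mule", modifier "summer".
So the structure is [[village [valley [cavern [summer mule]]]] rope].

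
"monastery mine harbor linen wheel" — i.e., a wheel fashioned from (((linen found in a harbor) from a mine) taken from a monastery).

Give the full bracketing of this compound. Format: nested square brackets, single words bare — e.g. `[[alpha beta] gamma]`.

At the top level: head "wheel"; modifier "monastery mine harbor linen".
"monastery mine harbor linen" → head "linen" (specifically "mine harbor linen"), modifier "monastery".
"mine harbor linen" → head "linen" (specifically "harbor linen"), modifier "mine".
"harbor linen" → head "linen", modifier "harbor".
Assembled: [[monastery [mine [harbor linen]]] wheel].

[[monastery [mine [harbor linen]]] wheel]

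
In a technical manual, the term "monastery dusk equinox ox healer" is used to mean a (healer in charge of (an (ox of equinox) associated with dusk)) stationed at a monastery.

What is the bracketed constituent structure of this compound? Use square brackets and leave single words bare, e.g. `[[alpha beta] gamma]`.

[monastery [[dusk [equinox ox]] healer]]

The outermost head in the paraphrase is "healer" (specifically "dusk equinox ox healer"), modified by "monastery".
Inside "dusk equinox ox healer": head "healer", modifier "dusk equinox ox".
Inside "dusk equinox ox": head "ox" (specifically "equinox ox"), modifier "dusk".
Inside "equinox ox": head "ox", modifier "equinox".
Putting it together: [monastery [[dusk [equinox ox]] healer]].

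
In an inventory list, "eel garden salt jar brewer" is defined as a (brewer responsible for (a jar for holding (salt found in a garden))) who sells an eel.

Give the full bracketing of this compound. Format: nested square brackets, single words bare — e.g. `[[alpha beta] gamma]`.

Overall it is a kind of brewer (specifically "garden salt jar brewer"); the modifier is "eel".
Inside "garden salt jar brewer": head "brewer", modifier "garden salt jar".
Inside "garden salt jar": head "jar", modifier "garden salt".
Inside "garden salt": head "salt", modifier "garden".
Assembled: [eel [[[garden salt] jar] brewer]].

[eel [[[garden salt] jar] brewer]]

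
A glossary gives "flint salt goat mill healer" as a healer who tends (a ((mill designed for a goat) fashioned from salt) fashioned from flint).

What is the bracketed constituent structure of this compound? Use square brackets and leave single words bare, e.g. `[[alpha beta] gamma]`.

[[flint [salt [goat mill]]] healer]

The outermost head in the paraphrase is "healer", modified by "flint salt goat mill".
"flint salt goat mill" → head "mill" (specifically "salt goat mill"), modifier "flint".
"salt goat mill" → head "mill" (specifically "goat mill"), modifier "salt".
"goat mill" → head "mill", modifier "goat".
Putting it together: [[flint [salt [goat mill]]] healer].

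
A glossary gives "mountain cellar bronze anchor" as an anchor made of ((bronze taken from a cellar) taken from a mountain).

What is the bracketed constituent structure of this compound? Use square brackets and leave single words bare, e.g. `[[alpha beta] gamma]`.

[[mountain [cellar bronze]] anchor]

Whole compound: head "anchor", modifier "mountain cellar bronze".
Within "mountain cellar bronze", the head is "bronze" (specifically "cellar bronze") and the modifier is "mountain".
Within "cellar bronze", the head is "bronze" and the modifier is "cellar".
Assembled: [[mountain [cellar bronze]] anchor].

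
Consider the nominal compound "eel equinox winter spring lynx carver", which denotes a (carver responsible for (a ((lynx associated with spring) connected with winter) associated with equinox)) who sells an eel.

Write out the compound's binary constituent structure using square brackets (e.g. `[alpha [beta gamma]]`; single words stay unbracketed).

At the top level: head "carver" (specifically "equinox winter spring lynx carver"); modifier "eel".
"equinox winter spring lynx carver" → head "carver", modifier "equinox winter spring lynx".
"equinox winter spring lynx" → head "lynx" (specifically "winter spring lynx"), modifier "equinox".
"winter spring lynx" → head "lynx" (specifically "spring lynx"), modifier "winter".
"spring lynx" → head "lynx", modifier "spring".
Assembled: [eel [[equinox [winter [spring lynx]]] carver]].

[eel [[equinox [winter [spring lynx]]] carver]]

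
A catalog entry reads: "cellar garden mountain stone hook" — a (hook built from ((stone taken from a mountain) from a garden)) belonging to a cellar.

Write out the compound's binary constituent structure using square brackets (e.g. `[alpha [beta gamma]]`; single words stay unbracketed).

Overall it is a kind of hook (specifically "garden mountain stone hook"); the modifier is "cellar".
"garden mountain stone hook" → head "hook", modifier "garden mountain stone".
"garden mountain stone" → head "stone" (specifically "mountain stone"), modifier "garden".
"mountain stone" → head "stone", modifier "mountain".
Putting it together: [cellar [[garden [mountain stone]] hook]].

[cellar [[garden [mountain stone]] hook]]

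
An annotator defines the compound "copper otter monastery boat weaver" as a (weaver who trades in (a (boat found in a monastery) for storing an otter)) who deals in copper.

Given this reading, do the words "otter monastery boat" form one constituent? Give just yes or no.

The paraphrase groups the words so that "otter monastery boat" is one unit: it corresponds to a single parenthesized sub-phrase.
The full structure is [copper [[otter [monastery boat]] weaver]], in which [otter monastery boat] is a constituent.

yes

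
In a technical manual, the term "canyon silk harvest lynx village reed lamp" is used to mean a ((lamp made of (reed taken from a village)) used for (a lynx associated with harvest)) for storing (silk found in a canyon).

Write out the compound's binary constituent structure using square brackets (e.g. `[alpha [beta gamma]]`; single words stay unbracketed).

[[canyon silk] [[harvest lynx] [[village reed] lamp]]]

At the top level: head "lamp" (specifically "harvest lynx village reed lamp"); modifier "canyon silk".
Within "canyon silk", the head is "silk" and the modifier is "canyon".
Within "harvest lynx village reed lamp", the head is "lamp" (specifically "village reed lamp") and the modifier is "harvest lynx".
Within "harvest lynx", the head is "lynx" and the modifier is "harvest".
Within "village reed lamp", the head is "lamp" and the modifier is "village reed".
Within "village reed", the head is "reed" and the modifier is "village".
So the structure is [[canyon silk] [[harvest lynx] [[village reed] lamp]]].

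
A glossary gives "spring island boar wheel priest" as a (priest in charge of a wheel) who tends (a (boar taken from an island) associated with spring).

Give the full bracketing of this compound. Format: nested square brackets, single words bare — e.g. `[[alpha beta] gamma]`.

[[spring [island boar]] [wheel priest]]

Overall it is a kind of priest (specifically "wheel priest"); the modifier is "spring island boar".
Within "spring island boar", the head is "boar" (specifically "island boar") and the modifier is "spring".
Within "island boar", the head is "boar" and the modifier is "island".
Within "wheel priest", the head is "priest" and the modifier is "wheel".
So the structure is [[spring [island boar]] [wheel priest]].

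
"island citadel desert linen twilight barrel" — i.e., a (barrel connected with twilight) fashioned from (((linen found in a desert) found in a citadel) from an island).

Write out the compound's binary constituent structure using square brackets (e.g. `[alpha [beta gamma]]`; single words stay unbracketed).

The outermost head in the paraphrase is "barrel" (specifically "twilight barrel"), modified by "island citadel desert linen".
Within "island citadel desert linen", the head is "linen" (specifically "citadel desert linen") and the modifier is "island".
Within "citadel desert linen", the head is "linen" (specifically "desert linen") and the modifier is "citadel".
Within "desert linen", the head is "linen" and the modifier is "desert".
Within "twilight barrel", the head is "barrel" and the modifier is "twilight".
Putting it together: [[island [citadel [desert linen]]] [twilight barrel]].

[[island [citadel [desert linen]]] [twilight barrel]]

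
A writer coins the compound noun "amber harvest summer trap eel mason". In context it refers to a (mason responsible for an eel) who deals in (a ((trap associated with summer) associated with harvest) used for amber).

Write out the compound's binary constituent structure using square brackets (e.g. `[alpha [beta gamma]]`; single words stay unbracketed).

The outermost head in the paraphrase is "mason" (specifically "eel mason"), modified by "amber harvest summer trap".
Within "amber harvest summer trap", the head is "trap" (specifically "harvest summer trap") and the modifier is "amber".
Within "harvest summer trap", the head is "trap" (specifically "summer trap") and the modifier is "harvest".
Within "summer trap", the head is "trap" and the modifier is "summer".
Within "eel mason", the head is "mason" and the modifier is "eel".
So the structure is [[amber [harvest [summer trap]]] [eel mason]].

[[amber [harvest [summer trap]]] [eel mason]]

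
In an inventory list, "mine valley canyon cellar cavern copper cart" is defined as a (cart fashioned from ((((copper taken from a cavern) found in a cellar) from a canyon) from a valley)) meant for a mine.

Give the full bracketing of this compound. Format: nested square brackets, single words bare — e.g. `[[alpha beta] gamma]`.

[mine [[valley [canyon [cellar [cavern copper]]]] cart]]

The outermost head in the paraphrase is "cart" (specifically "valley canyon cellar cavern copper cart"), modified by "mine".
"valley canyon cellar cavern copper cart" → head "cart", modifier "valley canyon cellar cavern copper".
"valley canyon cellar cavern copper" → head "copper" (specifically "canyon cellar cavern copper"), modifier "valley".
"canyon cellar cavern copper" → head "copper" (specifically "cellar cavern copper"), modifier "canyon".
"cellar cavern copper" → head "copper" (specifically "cavern copper"), modifier "cellar".
"cavern copper" → head "copper", modifier "cavern".
Assembled: [mine [[valley [canyon [cellar [cavern copper]]]] cart]].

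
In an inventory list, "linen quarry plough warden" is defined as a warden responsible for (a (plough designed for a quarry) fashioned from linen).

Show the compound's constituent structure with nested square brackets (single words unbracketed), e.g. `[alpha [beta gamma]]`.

[[linen [quarry plough]] warden]

The outermost head in the paraphrase is "warden", modified by "linen quarry plough".
"linen quarry plough" → head "plough" (specifically "quarry plough"), modifier "linen".
"quarry plough" → head "plough", modifier "quarry".
Putting it together: [[linen [quarry plough]] warden].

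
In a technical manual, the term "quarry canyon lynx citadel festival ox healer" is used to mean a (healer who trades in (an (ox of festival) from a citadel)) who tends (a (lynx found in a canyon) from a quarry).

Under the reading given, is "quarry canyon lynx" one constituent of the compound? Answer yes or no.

The paraphrase groups the words so that "quarry canyon lynx" is one unit: it corresponds to a single parenthesized sub-phrase.
The full structure is [[quarry [canyon lynx]] [[citadel [festival ox]] healer]], in which [quarry canyon lynx] is a constituent.

yes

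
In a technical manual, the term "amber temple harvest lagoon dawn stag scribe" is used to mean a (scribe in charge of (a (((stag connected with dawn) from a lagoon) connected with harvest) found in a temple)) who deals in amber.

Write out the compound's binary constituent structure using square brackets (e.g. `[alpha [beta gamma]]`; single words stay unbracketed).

[amber [[temple [harvest [lagoon [dawn stag]]]] scribe]]

The outermost head in the paraphrase is "scribe" (specifically "temple harvest lagoon dawn stag scribe"), modified by "amber".
Within "temple harvest lagoon dawn stag scribe", the head is "scribe" and the modifier is "temple harvest lagoon dawn stag".
Within "temple harvest lagoon dawn stag", the head is "stag" (specifically "harvest lagoon dawn stag") and the modifier is "temple".
Within "harvest lagoon dawn stag", the head is "stag" (specifically "lagoon dawn stag") and the modifier is "harvest".
Within "lagoon dawn stag", the head is "stag" (specifically "dawn stag") and the modifier is "lagoon".
Within "dawn stag", the head is "stag" and the modifier is "dawn".
Assembled: [amber [[temple [harvest [lagoon [dawn stag]]]] scribe]].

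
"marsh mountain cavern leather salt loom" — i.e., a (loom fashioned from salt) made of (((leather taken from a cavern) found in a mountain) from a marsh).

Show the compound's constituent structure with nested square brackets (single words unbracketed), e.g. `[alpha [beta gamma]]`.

[[marsh [mountain [cavern leather]]] [salt loom]]

The outermost head in the paraphrase is "loom" (specifically "salt loom"), modified by "marsh mountain cavern leather".
Inside "marsh mountain cavern leather": head "leather" (specifically "mountain cavern leather"), modifier "marsh".
Inside "mountain cavern leather": head "leather" (specifically "cavern leather"), modifier "mountain".
Inside "cavern leather": head "leather", modifier "cavern".
Inside "salt loom": head "loom", modifier "salt".
So the structure is [[marsh [mountain [cavern leather]]] [salt loom]].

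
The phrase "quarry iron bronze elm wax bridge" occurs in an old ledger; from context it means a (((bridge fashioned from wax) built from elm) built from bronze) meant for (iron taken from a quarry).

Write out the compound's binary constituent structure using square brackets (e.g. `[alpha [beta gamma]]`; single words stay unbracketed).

Whole compound: head "bridge" (specifically "bronze elm wax bridge"), modifier "quarry iron".
Inside "quarry iron": head "iron", modifier "quarry".
Inside "bronze elm wax bridge": head "bridge" (specifically "elm wax bridge"), modifier "bronze".
Inside "elm wax bridge": head "bridge" (specifically "wax bridge"), modifier "elm".
Inside "wax bridge": head "bridge", modifier "wax".
So the structure is [[quarry iron] [bronze [elm [wax bridge]]]].

[[quarry iron] [bronze [elm [wax bridge]]]]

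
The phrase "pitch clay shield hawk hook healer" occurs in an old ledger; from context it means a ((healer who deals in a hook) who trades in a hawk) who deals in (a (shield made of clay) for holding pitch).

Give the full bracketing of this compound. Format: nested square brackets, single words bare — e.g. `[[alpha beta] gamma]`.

At the top level: head "healer" (specifically "hawk hook healer"); modifier "pitch clay shield".
"pitch clay shield" → head "shield" (specifically "clay shield"), modifier "pitch".
"clay shield" → head "shield", modifier "clay".
"hawk hook healer" → head "healer" (specifically "hook healer"), modifier "hawk".
"hook healer" → head "healer", modifier "hook".
Putting it together: [[pitch [clay shield]] [hawk [hook healer]]].

[[pitch [clay shield]] [hawk [hook healer]]]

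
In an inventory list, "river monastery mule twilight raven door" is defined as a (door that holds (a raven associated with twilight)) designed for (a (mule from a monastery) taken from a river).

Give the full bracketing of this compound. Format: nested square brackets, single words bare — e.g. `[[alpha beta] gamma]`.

[[river [monastery mule]] [[twilight raven] door]]

At the top level: head "door" (specifically "twilight raven door"); modifier "river monastery mule".
Within "river monastery mule", the head is "mule" (specifically "monastery mule") and the modifier is "river".
Within "monastery mule", the head is "mule" and the modifier is "monastery".
Within "twilight raven door", the head is "door" and the modifier is "twilight raven".
Within "twilight raven", the head is "raven" and the modifier is "twilight".
Assembled: [[river [monastery mule]] [[twilight raven] door]].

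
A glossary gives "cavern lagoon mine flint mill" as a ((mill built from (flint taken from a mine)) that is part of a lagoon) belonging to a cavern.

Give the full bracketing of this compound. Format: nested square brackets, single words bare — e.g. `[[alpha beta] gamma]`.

Overall it is a kind of mill (specifically "lagoon mine flint mill"); the modifier is "cavern".
Within "lagoon mine flint mill", the head is "mill" (specifically "mine flint mill") and the modifier is "lagoon".
Within "mine flint mill", the head is "mill" and the modifier is "mine flint".
Within "mine flint", the head is "flint" and the modifier is "mine".
Assembled: [cavern [lagoon [[mine flint] mill]]].

[cavern [lagoon [[mine flint] mill]]]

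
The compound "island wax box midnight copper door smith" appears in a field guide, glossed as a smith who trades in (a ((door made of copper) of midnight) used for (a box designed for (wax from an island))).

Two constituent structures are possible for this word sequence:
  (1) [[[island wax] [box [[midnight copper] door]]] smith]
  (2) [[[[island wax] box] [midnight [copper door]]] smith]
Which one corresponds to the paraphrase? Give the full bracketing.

[[[[island wax] box] [midnight [copper door]]] smith]

The paraphrase's head is the "smith" part ("smith"); its modifier is "island wax box midnight copper door".
That top-level split, carried through the inner groups, gives [[[[island wax] box] [midnight [copper door]]] smith].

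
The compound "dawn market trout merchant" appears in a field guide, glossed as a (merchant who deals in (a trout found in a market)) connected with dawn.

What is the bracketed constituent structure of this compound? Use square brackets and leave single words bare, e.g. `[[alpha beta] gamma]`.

[dawn [[market trout] merchant]]

Overall it is a kind of merchant (specifically "market trout merchant"); the modifier is "dawn".
Inside "market trout merchant": head "merchant", modifier "market trout".
Inside "market trout": head "trout", modifier "market".
So the structure is [dawn [[market trout] merchant]].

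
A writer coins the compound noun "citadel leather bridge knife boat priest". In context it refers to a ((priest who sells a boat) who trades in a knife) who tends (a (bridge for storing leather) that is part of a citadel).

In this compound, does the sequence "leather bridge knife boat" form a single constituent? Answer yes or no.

The top-level split is [citadel leather bridge] [knife boat priest]; the full structure is [[citadel [leather bridge]] [knife [boat priest]]].
"leather bridge knife boat" straddles a constituent boundary, so it is not a single unit.

no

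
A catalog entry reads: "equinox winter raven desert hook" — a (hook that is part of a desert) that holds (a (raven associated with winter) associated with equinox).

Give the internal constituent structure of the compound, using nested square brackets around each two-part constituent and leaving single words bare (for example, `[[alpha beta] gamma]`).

[[equinox [winter raven]] [desert hook]]

At the top level: head "hook" (specifically "desert hook"); modifier "equinox winter raven".
Within "equinox winter raven", the head is "raven" (specifically "winter raven") and the modifier is "equinox".
Within "winter raven", the head is "raven" and the modifier is "winter".
Within "desert hook", the head is "hook" and the modifier is "desert".
So the structure is [[equinox [winter raven]] [desert hook]].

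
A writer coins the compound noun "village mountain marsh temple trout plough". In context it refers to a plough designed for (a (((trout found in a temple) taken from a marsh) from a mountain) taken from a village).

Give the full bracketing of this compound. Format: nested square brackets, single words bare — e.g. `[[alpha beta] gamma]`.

The outermost head in the paraphrase is "plough", modified by "village mountain marsh temple trout".
"village mountain marsh temple trout" → head "trout" (specifically "mountain marsh temple trout"), modifier "village".
"mountain marsh temple trout" → head "trout" (specifically "marsh temple trout"), modifier "mountain".
"marsh temple trout" → head "trout" (specifically "temple trout"), modifier "marsh".
"temple trout" → head "trout", modifier "temple".
Putting it together: [[village [mountain [marsh [temple trout]]]] plough].

[[village [mountain [marsh [temple trout]]]] plough]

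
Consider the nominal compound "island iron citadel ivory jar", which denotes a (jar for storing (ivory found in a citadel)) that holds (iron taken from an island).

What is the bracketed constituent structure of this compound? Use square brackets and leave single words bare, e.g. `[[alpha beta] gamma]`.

The outermost head in the paraphrase is "jar" (specifically "citadel ivory jar"), modified by "island iron".
"island iron" → head "iron", modifier "island".
"citadel ivory jar" → head "jar", modifier "citadel ivory".
"citadel ivory" → head "ivory", modifier "citadel".
Putting it together: [[island iron] [[citadel ivory] jar]].

[[island iron] [[citadel ivory] jar]]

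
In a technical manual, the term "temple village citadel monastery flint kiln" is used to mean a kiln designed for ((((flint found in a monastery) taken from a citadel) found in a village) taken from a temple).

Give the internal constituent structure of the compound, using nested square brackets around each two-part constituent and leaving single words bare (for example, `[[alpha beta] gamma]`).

[[temple [village [citadel [monastery flint]]]] kiln]

Whole compound: head "kiln", modifier "temple village citadel monastery flint".
Inside "temple village citadel monastery flint": head "flint" (specifically "village citadel monastery flint"), modifier "temple".
Inside "village citadel monastery flint": head "flint" (specifically "citadel monastery flint"), modifier "village".
Inside "citadel monastery flint": head "flint" (specifically "monastery flint"), modifier "citadel".
Inside "monastery flint": head "flint", modifier "monastery".
Putting it together: [[temple [village [citadel [monastery flint]]]] kiln].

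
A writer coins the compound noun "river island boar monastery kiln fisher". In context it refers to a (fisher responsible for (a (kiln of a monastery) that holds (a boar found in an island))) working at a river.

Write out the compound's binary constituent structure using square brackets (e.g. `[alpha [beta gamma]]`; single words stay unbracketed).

[river [[[island boar] [monastery kiln]] fisher]]

At the top level: head "fisher" (specifically "island boar monastery kiln fisher"); modifier "river".
"island boar monastery kiln fisher" → head "fisher", modifier "island boar monastery kiln".
"island boar monastery kiln" → head "kiln" (specifically "monastery kiln"), modifier "island boar".
"island boar" → head "boar", modifier "island".
"monastery kiln" → head "kiln", modifier "monastery".
So the structure is [river [[[island boar] [monastery kiln]] fisher]].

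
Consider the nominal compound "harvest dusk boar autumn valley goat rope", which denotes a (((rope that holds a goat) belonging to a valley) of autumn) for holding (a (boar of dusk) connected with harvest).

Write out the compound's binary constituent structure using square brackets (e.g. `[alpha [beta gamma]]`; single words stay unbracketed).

[[harvest [dusk boar]] [autumn [valley [goat rope]]]]

At the top level: head "rope" (specifically "autumn valley goat rope"); modifier "harvest dusk boar".
Inside "harvest dusk boar": head "boar" (specifically "dusk boar"), modifier "harvest".
Inside "dusk boar": head "boar", modifier "dusk".
Inside "autumn valley goat rope": head "rope" (specifically "valley goat rope"), modifier "autumn".
Inside "valley goat rope": head "rope" (specifically "goat rope"), modifier "valley".
Inside "goat rope": head "rope", modifier "goat".
Assembled: [[harvest [dusk boar]] [autumn [valley [goat rope]]]].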